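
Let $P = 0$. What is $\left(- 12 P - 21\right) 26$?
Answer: $-546$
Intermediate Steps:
$\left(- 12 P - 21\right) 26 = \left(\left(-12\right) 0 - 21\right) 26 = \left(0 - 21\right) 26 = \left(-21\right) 26 = -546$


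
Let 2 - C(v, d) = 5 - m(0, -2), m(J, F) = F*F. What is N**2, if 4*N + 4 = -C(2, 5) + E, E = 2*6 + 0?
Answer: 49/16 ≈ 3.0625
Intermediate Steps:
m(J, F) = F**2
C(v, d) = 1 (C(v, d) = 2 - (5 - 1*(-2)**2) = 2 - (5 - 1*4) = 2 - (5 - 4) = 2 - 1*1 = 2 - 1 = 1)
E = 12 (E = 12 + 0 = 12)
N = 7/4 (N = -1 + (-1*1 + 12)/4 = -1 + (-1 + 12)/4 = -1 + (1/4)*11 = -1 + 11/4 = 7/4 ≈ 1.7500)
N**2 = (7/4)**2 = 49/16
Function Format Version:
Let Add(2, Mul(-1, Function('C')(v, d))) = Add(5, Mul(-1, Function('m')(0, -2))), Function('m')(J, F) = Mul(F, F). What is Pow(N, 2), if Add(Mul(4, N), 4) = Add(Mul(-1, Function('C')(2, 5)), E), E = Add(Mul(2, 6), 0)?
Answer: Rational(49, 16) ≈ 3.0625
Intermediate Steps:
Function('m')(J, F) = Pow(F, 2)
Function('C')(v, d) = 1 (Function('C')(v, d) = Add(2, Mul(-1, Add(5, Mul(-1, Pow(-2, 2))))) = Add(2, Mul(-1, Add(5, Mul(-1, 4)))) = Add(2, Mul(-1, Add(5, -4))) = Add(2, Mul(-1, 1)) = Add(2, -1) = 1)
E = 12 (E = Add(12, 0) = 12)
N = Rational(7, 4) (N = Add(-1, Mul(Rational(1, 4), Add(Mul(-1, 1), 12))) = Add(-1, Mul(Rational(1, 4), Add(-1, 12))) = Add(-1, Mul(Rational(1, 4), 11)) = Add(-1, Rational(11, 4)) = Rational(7, 4) ≈ 1.7500)
Pow(N, 2) = Pow(Rational(7, 4), 2) = Rational(49, 16)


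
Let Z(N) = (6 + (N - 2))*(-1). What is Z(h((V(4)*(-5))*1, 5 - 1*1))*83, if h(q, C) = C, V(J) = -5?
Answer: -664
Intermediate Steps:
Z(N) = -4 - N (Z(N) = (6 + (-2 + N))*(-1) = (4 + N)*(-1) = -4 - N)
Z(h((V(4)*(-5))*1, 5 - 1*1))*83 = (-4 - (5 - 1*1))*83 = (-4 - (5 - 1))*83 = (-4 - 1*4)*83 = (-4 - 4)*83 = -8*83 = -664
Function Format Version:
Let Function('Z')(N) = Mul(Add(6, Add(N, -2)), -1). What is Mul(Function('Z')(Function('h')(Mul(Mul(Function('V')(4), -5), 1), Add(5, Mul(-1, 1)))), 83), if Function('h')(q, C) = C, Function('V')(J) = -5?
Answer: -664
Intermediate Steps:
Function('Z')(N) = Add(-4, Mul(-1, N)) (Function('Z')(N) = Mul(Add(6, Add(-2, N)), -1) = Mul(Add(4, N), -1) = Add(-4, Mul(-1, N)))
Mul(Function('Z')(Function('h')(Mul(Mul(Function('V')(4), -5), 1), Add(5, Mul(-1, 1)))), 83) = Mul(Add(-4, Mul(-1, Add(5, Mul(-1, 1)))), 83) = Mul(Add(-4, Mul(-1, Add(5, -1))), 83) = Mul(Add(-4, Mul(-1, 4)), 83) = Mul(Add(-4, -4), 83) = Mul(-8, 83) = -664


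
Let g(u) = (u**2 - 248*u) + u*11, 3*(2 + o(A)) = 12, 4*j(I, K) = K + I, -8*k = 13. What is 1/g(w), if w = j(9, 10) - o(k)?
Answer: -16/10307 ≈ -0.0015523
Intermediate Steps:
k = -13/8 (k = -1/8*13 = -13/8 ≈ -1.6250)
j(I, K) = I/4 + K/4 (j(I, K) = (K + I)/4 = (I + K)/4 = I/4 + K/4)
o(A) = 2 (o(A) = -2 + (1/3)*12 = -2 + 4 = 2)
w = 11/4 (w = ((1/4)*9 + (1/4)*10) - 1*2 = (9/4 + 5/2) - 2 = 19/4 - 2 = 11/4 ≈ 2.7500)
g(u) = u**2 - 237*u (g(u) = (u**2 - 248*u) + 11*u = u**2 - 237*u)
1/g(w) = 1/(11*(-237 + 11/4)/4) = 1/((11/4)*(-937/4)) = 1/(-10307/16) = -16/10307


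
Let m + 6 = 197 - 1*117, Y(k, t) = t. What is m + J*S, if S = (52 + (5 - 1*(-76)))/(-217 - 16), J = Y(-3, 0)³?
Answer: 74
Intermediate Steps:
m = 74 (m = -6 + (197 - 1*117) = -6 + (197 - 117) = -6 + 80 = 74)
J = 0 (J = 0³ = 0)
S = -133/233 (S = (52 + (5 + 76))/(-233) = (52 + 81)*(-1/233) = 133*(-1/233) = -133/233 ≈ -0.57082)
m + J*S = 74 + 0*(-133/233) = 74 + 0 = 74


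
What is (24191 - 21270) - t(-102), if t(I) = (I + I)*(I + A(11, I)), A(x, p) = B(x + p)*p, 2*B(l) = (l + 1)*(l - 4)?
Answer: -88972087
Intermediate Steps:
B(l) = (1 + l)*(-4 + l)/2 (B(l) = ((l + 1)*(l - 4))/2 = ((1 + l)*(-4 + l))/2 = (1 + l)*(-4 + l)/2)
A(x, p) = p*(-2 + (p + x)²/2 - 3*p/2 - 3*x/2) (A(x, p) = (-2 + (x + p)²/2 - 3*(x + p)/2)*p = (-2 + (p + x)²/2 - 3*(p + x)/2)*p = (-2 + (p + x)²/2 + (-3*p/2 - 3*x/2))*p = (-2 + (p + x)²/2 - 3*p/2 - 3*x/2)*p = p*(-2 + (p + x)²/2 - 3*p/2 - 3*x/2))
t(I) = 2*I*(I - I*(37 - (11 + I)² + 3*I)/2) (t(I) = (I + I)*(I - I*(4 - (I + 11)² + 3*I + 3*11)/2) = (2*I)*(I - I*(4 - (11 + I)² + 3*I + 33)/2) = (2*I)*(I - I*(37 - (11 + I)² + 3*I)/2) = 2*I*(I - I*(37 - (11 + I)² + 3*I)/2))
(24191 - 21270) - t(-102) = (24191 - 21270) - (-102)²*(86 + (-102)² + 19*(-102)) = 2921 - 10404*(86 + 10404 - 1938) = 2921 - 10404*8552 = 2921 - 1*88975008 = 2921 - 88975008 = -88972087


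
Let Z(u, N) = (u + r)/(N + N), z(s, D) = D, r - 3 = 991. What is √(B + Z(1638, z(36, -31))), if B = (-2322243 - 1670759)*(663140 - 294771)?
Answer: I*√1413533125783014/31 ≈ 1.2128e+6*I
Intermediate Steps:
r = 994 (r = 3 + 991 = 994)
Z(u, N) = (994 + u)/(2*N) (Z(u, N) = (u + 994)/(N + N) = (994 + u)/((2*N)) = (994 + u)*(1/(2*N)) = (994 + u)/(2*N))
B = -1470898153738 (B = -3993002*368369 = -1470898153738)
√(B + Z(1638, z(36, -31))) = √(-1470898153738 + (½)*(994 + 1638)/(-31)) = √(-1470898153738 + (½)*(-1/31)*2632) = √(-1470898153738 - 1316/31) = √(-45597842767194/31) = I*√1413533125783014/31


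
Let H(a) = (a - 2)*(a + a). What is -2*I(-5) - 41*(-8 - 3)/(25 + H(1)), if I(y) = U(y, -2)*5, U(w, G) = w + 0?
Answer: 1601/23 ≈ 69.609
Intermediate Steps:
U(w, G) = w
I(y) = 5*y (I(y) = y*5 = 5*y)
H(a) = 2*a*(-2 + a) (H(a) = (-2 + a)*(2*a) = 2*a*(-2 + a))
-2*I(-5) - 41*(-8 - 3)/(25 + H(1)) = -10*(-5) - 41*(-8 - 3)/(25 + 2*1*(-2 + 1)) = -2*(-25) - (-451)/(25 + 2*1*(-1)) = 50 - (-451)/(25 - 2) = 50 - (-451)/23 = 50 - 41*(-11/23) = 50 + 451/23 = 1601/23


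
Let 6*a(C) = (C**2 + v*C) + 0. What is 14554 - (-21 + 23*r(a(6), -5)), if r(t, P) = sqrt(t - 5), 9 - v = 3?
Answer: 14575 - 23*sqrt(7) ≈ 14514.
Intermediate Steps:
v = 6 (v = 9 - 1*3 = 9 - 3 = 6)
a(C) = C + C**2/6 (a(C) = ((C**2 + 6*C) + 0)/6 = (C**2 + 6*C)/6 = C + C**2/6)
r(t, P) = sqrt(-5 + t)
14554 - (-21 + 23*r(a(6), -5)) = 14554 - (-21 + 23*sqrt(-5 + (1/6)*6*(6 + 6))) = 14554 - (-21 + 23*sqrt(-5 + (1/6)*6*12)) = 14554 - (-21 + 23*sqrt(-5 + 12)) = 14554 - (-21 + 23*sqrt(7)) = 14554 + (21 - 23*sqrt(7)) = 14575 - 23*sqrt(7)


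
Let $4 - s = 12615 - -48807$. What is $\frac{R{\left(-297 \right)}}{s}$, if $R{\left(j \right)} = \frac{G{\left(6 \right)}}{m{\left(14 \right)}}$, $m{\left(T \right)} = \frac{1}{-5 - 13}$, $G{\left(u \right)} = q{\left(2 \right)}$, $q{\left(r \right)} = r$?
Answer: $\frac{18}{30709} \approx 0.00058615$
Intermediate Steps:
$G{\left(u \right)} = 2$
$s = -61418$ ($s = 4 - \left(12615 - -48807\right) = 4 - \left(12615 + 48807\right) = 4 - 61422 = -61418$)
$m{\left(T \right)} = - \frac{1}{18}$ ($m{\left(T \right)} = \frac{1}{-18} = - \frac{1}{18}$)
$R{\left(j \right)} = -36$ ($R{\left(j \right)} = \frac{2}{- \frac{1}{18}} = 2 \left(-18\right) = -36$)
$\frac{R{\left(-297 \right)}}{s} = - \frac{36}{-61418} = \left(-36\right) \left(- \frac{1}{61418}\right) = \frac{18}{30709}$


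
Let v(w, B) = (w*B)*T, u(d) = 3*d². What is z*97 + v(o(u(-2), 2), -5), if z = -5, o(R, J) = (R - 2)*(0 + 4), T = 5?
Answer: -1485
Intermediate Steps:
o(R, J) = -8 + 4*R (o(R, J) = (-2 + R)*4 = -8 + 4*R)
v(w, B) = 5*B*w (v(w, B) = (w*B)*5 = (B*w)*5 = 5*B*w)
z*97 + v(o(u(-2), 2), -5) = -5*97 + 5*(-5)*(-8 + 4*(3*(-2)²)) = -485 + 5*(-5)*(-8 + 4*(3*4)) = -485 + 5*(-5)*(-8 + 4*12) = -485 + 5*(-5)*(-8 + 48) = -485 + 5*(-5)*40 = -485 - 1000 = -1485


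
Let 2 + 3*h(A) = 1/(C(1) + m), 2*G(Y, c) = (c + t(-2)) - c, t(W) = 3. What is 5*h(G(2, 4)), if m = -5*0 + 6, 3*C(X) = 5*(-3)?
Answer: -5/3 ≈ -1.6667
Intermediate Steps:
C(X) = -5 (C(X) = (5*(-3))/3 = (⅓)*(-15) = -5)
G(Y, c) = 3/2 (G(Y, c) = ((c + 3) - c)/2 = ((3 + c) - c)/2 = (½)*3 = 3/2)
m = 6 (m = 0 + 6 = 6)
h(A) = -⅓ (h(A) = -⅔ + 1/(3*(-5 + 6)) = -⅔ + (⅓)/1 = -⅔ + (⅓)*1 = -⅔ + ⅓ = -⅓)
5*h(G(2, 4)) = 5*(-⅓) = -5/3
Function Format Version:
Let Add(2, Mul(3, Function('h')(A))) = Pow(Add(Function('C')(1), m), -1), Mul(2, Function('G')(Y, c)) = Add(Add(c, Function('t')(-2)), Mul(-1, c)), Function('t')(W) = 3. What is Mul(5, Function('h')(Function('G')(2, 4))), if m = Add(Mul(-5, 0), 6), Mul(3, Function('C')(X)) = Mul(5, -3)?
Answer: Rational(-5, 3) ≈ -1.6667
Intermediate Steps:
Function('C')(X) = -5 (Function('C')(X) = Mul(Rational(1, 3), Mul(5, -3)) = Mul(Rational(1, 3), -15) = -5)
Function('G')(Y, c) = Rational(3, 2) (Function('G')(Y, c) = Mul(Rational(1, 2), Add(Add(c, 3), Mul(-1, c))) = Mul(Rational(1, 2), Add(Add(3, c), Mul(-1, c))) = Mul(Rational(1, 2), 3) = Rational(3, 2))
m = 6 (m = Add(0, 6) = 6)
Function('h')(A) = Rational(-1, 3) (Function('h')(A) = Add(Rational(-2, 3), Mul(Rational(1, 3), Pow(Add(-5, 6), -1))) = Add(Rational(-2, 3), Mul(Rational(1, 3), Pow(1, -1))) = Add(Rational(-2, 3), Mul(Rational(1, 3), 1)) = Add(Rational(-2, 3), Rational(1, 3)) = Rational(-1, 3))
Mul(5, Function('h')(Function('G')(2, 4))) = Mul(5, Rational(-1, 3)) = Rational(-5, 3)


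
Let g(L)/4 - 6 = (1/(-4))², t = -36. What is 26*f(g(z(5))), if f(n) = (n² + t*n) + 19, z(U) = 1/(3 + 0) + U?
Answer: -55315/8 ≈ -6914.4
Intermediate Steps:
z(U) = ⅓ + U (z(U) = 1/3 + U = ⅓ + U)
g(L) = 97/4 (g(L) = 24 + 4*(1/(-4))² = 24 + 4*(1*(-¼))² = 24 + 4*(-¼)² = 24 + 4*(1/16) = 24 + ¼ = 97/4)
f(n) = 19 + n² - 36*n (f(n) = (n² - 36*n) + 19 = 19 + n² - 36*n)
26*f(g(z(5))) = 26*(19 + (97/4)² - 36*97/4) = 26*(19 + 9409/16 - 873) = 26*(-4255/16) = -55315/8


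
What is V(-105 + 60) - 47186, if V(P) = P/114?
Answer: -1793083/38 ≈ -47186.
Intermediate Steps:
V(P) = P/114 (V(P) = P*(1/114) = P/114)
V(-105 + 60) - 47186 = (-105 + 60)/114 - 47186 = (1/114)*(-45) - 47186 = -15/38 - 47186 = -1793083/38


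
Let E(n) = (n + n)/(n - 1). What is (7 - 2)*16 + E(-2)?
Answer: 244/3 ≈ 81.333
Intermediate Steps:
E(n) = 2*n/(-1 + n) (E(n) = (2*n)/(-1 + n) = 2*n/(-1 + n))
(7 - 2)*16 + E(-2) = (7 - 2)*16 + 2*(-2)/(-1 - 2) = 5*16 + 2*(-2)/(-3) = 80 + 2*(-2)*(-⅓) = 80 + 4/3 = 244/3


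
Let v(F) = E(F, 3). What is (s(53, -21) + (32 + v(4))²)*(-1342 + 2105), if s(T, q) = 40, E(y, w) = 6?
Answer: 1132292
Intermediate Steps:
v(F) = 6
(s(53, -21) + (32 + v(4))²)*(-1342 + 2105) = (40 + (32 + 6)²)*(-1342 + 2105) = (40 + 38²)*763 = (40 + 1444)*763 = 1484*763 = 1132292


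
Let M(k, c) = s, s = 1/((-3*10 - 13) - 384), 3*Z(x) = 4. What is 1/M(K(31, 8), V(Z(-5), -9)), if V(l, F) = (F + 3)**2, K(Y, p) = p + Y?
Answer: -427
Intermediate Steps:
K(Y, p) = Y + p
Z(x) = 4/3 (Z(x) = (1/3)*4 = 4/3)
V(l, F) = (3 + F)**2
s = -1/427 (s = 1/((-30 - 13) - 384) = 1/(-43 - 384) = 1/(-427) = -1/427 ≈ -0.0023419)
M(k, c) = -1/427
1/M(K(31, 8), V(Z(-5), -9)) = 1/(-1/427) = -427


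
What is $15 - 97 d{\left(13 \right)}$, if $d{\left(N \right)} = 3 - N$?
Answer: $985$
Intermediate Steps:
$15 - 97 d{\left(13 \right)} = 15 - 97 \left(3 - 13\right) = 15 - -970 = 15 + 970 = 985$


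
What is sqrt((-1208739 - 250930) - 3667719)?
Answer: 2*I*sqrt(1281847) ≈ 2264.4*I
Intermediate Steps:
sqrt((-1208739 - 250930) - 3667719) = sqrt(-1459669 - 3667719) = sqrt(-5127388) = 2*I*sqrt(1281847)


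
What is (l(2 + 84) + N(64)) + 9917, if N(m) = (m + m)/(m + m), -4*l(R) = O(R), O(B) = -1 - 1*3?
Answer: 9919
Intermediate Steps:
O(B) = -4 (O(B) = -1 - 3 = -4)
l(R) = 1 (l(R) = -¼*(-4) = 1)
N(m) = 1 (N(m) = (2*m)/((2*m)) = (2*m)*(1/(2*m)) = 1)
(l(2 + 84) + N(64)) + 9917 = (1 + 1) + 9917 = 2 + 9917 = 9919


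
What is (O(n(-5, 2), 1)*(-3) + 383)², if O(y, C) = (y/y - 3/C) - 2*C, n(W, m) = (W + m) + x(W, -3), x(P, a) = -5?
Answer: 156025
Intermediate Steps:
n(W, m) = -5 + W + m (n(W, m) = (W + m) - 5 = -5 + W + m)
O(y, C) = 1 - 3/C - 2*C (O(y, C) = (1 - 3/C) - 2*C = 1 - 3/C - 2*C)
(O(n(-5, 2), 1)*(-3) + 383)² = ((1 - 3/1 - 2*1)*(-3) + 383)² = ((1 - 3*1 - 2)*(-3) + 383)² = ((1 - 3 - 2)*(-3) + 383)² = (-4*(-3) + 383)² = (12 + 383)² = 395² = 156025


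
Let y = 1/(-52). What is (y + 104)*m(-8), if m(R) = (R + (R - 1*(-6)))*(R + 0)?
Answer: 108140/13 ≈ 8318.5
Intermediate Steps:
m(R) = R*(6 + 2*R) (m(R) = (R + (R + 6))*R = (R + (6 + R))*R = (6 + 2*R)*R = R*(6 + 2*R))
y = -1/52 ≈ -0.019231
(y + 104)*m(-8) = (-1/52 + 104)*(2*(-8)*(3 - 8)) = 5407*(2*(-8)*(-5))/52 = (5407/52)*80 = 108140/13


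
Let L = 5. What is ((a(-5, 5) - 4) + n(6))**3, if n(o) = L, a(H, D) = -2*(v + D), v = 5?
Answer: -6859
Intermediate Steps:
a(H, D) = -10 - 2*D (a(H, D) = -2*(5 + D) = -10 - 2*D)
n(o) = 5
((a(-5, 5) - 4) + n(6))**3 = (((-10 - 2*5) - 4) + 5)**3 = (((-10 - 10) - 4) + 5)**3 = ((-20 - 4) + 5)**3 = (-24 + 5)**3 = (-19)**3 = -6859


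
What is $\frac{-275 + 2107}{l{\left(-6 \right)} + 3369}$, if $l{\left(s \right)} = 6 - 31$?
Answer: $\frac{229}{418} \approx 0.54785$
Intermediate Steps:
$l{\left(s \right)} = -25$ ($l{\left(s \right)} = 6 - 31 = -25$)
$\frac{-275 + 2107}{l{\left(-6 \right)} + 3369} = \frac{-275 + 2107}{-25 + 3369} = \frac{1832}{3344} = 1832 \cdot \frac{1}{3344} = \frac{229}{418}$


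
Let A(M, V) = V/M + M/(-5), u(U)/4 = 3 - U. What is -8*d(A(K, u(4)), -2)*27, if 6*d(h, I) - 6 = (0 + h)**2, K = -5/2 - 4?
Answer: -1470609/4225 ≈ -348.07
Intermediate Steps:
u(U) = 12 - 4*U (u(U) = 4*(3 - U) = 12 - 4*U)
K = -13/2 (K = -5*1/2 - 4 = -5/2 - 4 = -13/2 ≈ -6.5000)
A(M, V) = -M/5 + V/M (A(M, V) = V/M + M*(-1/5) = V/M - M/5 = -M/5 + V/M)
d(h, I) = 1 + h**2/6 (d(h, I) = 1 + (0 + h)**2/6 = 1 + h**2/6)
-8*d(A(K, u(4)), -2)*27 = -8*(1 + (-1/5*(-13/2) + (12 - 4*4)/(-13/2))**2/6)*27 = -8*(1 + (13/10 + (12 - 16)*(-2/13))**2/6)*27 = -8*(1 + (13/10 - 4*(-2/13))**2/6)*27 = -8*(1 + (13/10 + 8/13)**2/6)*27 = -8*(1 + (249/130)**2/6)*27 = -8*(1 + (1/6)*(62001/16900))*27 = -8*(1 + 20667/33800)*27 = -8*54467/33800*27 = -54467/4225*27 = -1470609/4225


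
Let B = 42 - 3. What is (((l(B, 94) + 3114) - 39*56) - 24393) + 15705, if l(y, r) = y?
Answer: -7719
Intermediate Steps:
B = 39
(((l(B, 94) + 3114) - 39*56) - 24393) + 15705 = (((39 + 3114) - 39*56) - 24393) + 15705 = ((3153 - 2184) - 24393) + 15705 = (969 - 24393) + 15705 = -23424 + 15705 = -7719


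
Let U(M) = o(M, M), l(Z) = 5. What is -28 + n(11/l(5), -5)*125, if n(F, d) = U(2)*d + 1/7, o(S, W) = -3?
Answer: 13054/7 ≈ 1864.9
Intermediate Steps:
U(M) = -3
n(F, d) = ⅐ - 3*d (n(F, d) = -3*d + 1/7 = -3*d + ⅐ = ⅐ - 3*d)
-28 + n(11/l(5), -5)*125 = -28 + (⅐ - 3*(-5))*125 = -28 + (⅐ + 15)*125 = -28 + (106/7)*125 = -28 + 13250/7 = 13054/7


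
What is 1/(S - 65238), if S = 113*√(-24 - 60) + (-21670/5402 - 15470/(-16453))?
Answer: -42947628954748202549/2802655400107951241816455 - 446321494809796834*I*√21/8407966200323853725449365 ≈ -1.5324e-5 - 2.4326e-7*I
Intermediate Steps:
S = -136483785/44439553 + 226*I*√21 (S = 113*√(-84) + (-21670*1/5402 - 15470*(-1/16453)) = 113*(2*I*√21) + (-10835/2701 + 15470/16453) = 226*I*√21 - 136483785/44439553 = -136483785/44439553 + 226*I*√21 ≈ -3.0712 + 1035.7*I)
1/(S - 65238) = 1/((-136483785/44439553 + 226*I*√21) - 65238) = 1/(-2899284042399/44439553 + 226*I*√21)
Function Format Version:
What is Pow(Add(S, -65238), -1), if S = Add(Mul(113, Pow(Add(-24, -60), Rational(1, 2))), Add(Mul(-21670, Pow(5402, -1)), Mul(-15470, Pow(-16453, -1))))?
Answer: Add(Rational(-42947628954748202549, 2802655400107951241816455), Mul(Rational(-446321494809796834, 8407966200323853725449365), I, Pow(21, Rational(1, 2)))) ≈ Add(-1.5324e-5, Mul(-2.4326e-7, I))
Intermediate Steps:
S = Add(Rational(-136483785, 44439553), Mul(226, I, Pow(21, Rational(1, 2)))) (S = Add(Mul(113, Pow(-84, Rational(1, 2))), Add(Mul(-21670, Rational(1, 5402)), Mul(-15470, Rational(-1, 16453)))) = Add(Mul(113, Mul(2, I, Pow(21, Rational(1, 2)))), Add(Rational(-10835, 2701), Rational(15470, 16453))) = Add(Mul(226, I, Pow(21, Rational(1, 2))), Rational(-136483785, 44439553)) = Add(Rational(-136483785, 44439553), Mul(226, I, Pow(21, Rational(1, 2)))) ≈ Add(-3.0712, Mul(1035.7, I)))
Pow(Add(S, -65238), -1) = Pow(Add(Add(Rational(-136483785, 44439553), Mul(226, I, Pow(21, Rational(1, 2)))), -65238), -1) = Pow(Add(Rational(-2899284042399, 44439553), Mul(226, I, Pow(21, Rational(1, 2)))), -1)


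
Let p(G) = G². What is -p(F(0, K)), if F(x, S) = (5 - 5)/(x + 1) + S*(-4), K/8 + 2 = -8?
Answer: -102400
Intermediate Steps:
K = -80 (K = -16 + 8*(-8) = -16 - 64 = -80)
F(x, S) = -4*S (F(x, S) = 0/(1 + x) - 4*S = 0 - 4*S = -4*S)
-p(F(0, K)) = -(-4*(-80))² = -1*320² = -1*102400 = -102400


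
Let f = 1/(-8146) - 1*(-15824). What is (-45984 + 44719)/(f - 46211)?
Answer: 10304690/247532503 ≈ 0.041630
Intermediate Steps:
f = 128902303/8146 (f = -1/8146 + 15824 = 128902303/8146 ≈ 15824.)
(-45984 + 44719)/(f - 46211) = (-45984 + 44719)/(128902303/8146 - 46211) = -1265/(-247532503/8146) = -1265*(-8146/247532503) = 10304690/247532503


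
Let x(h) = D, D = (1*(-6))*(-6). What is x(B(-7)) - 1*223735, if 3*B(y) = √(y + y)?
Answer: -223699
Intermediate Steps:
D = 36 (D = -6*(-6) = 36)
B(y) = √2*√y/3 (B(y) = √(y + y)/3 = √(2*y)/3 = (√2*√y)/3 = √2*√y/3)
x(h) = 36
x(B(-7)) - 1*223735 = 36 - 1*223735 = 36 - 223735 = -223699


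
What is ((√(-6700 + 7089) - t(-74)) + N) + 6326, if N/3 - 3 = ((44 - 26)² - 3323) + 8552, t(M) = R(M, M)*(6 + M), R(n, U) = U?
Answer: 17962 + √389 ≈ 17982.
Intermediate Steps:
t(M) = M*(6 + M)
N = 16668 (N = 9 + 3*(((44 - 26)² - 3323) + 8552) = 9 + 3*((18² - 3323) + 8552) = 9 + 3*((324 - 3323) + 8552) = 9 + 3*(-2999 + 8552) = 9 + 3*5553 = 9 + 16659 = 16668)
((√(-6700 + 7089) - t(-74)) + N) + 6326 = ((√(-6700 + 7089) - (-74)*(6 - 74)) + 16668) + 6326 = ((√389 - (-74)*(-68)) + 16668) + 6326 = ((√389 - 1*5032) + 16668) + 6326 = ((√389 - 5032) + 16668) + 6326 = ((-5032 + √389) + 16668) + 6326 = (11636 + √389) + 6326 = 17962 + √389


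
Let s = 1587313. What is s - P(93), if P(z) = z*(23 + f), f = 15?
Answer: 1583779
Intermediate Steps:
P(z) = 38*z (P(z) = z*(23 + 15) = z*38 = 38*z)
s - P(93) = 1587313 - 38*93 = 1587313 - 1*3534 = 1587313 - 3534 = 1583779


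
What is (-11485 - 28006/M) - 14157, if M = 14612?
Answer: -187354455/7306 ≈ -25644.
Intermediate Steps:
(-11485 - 28006/M) - 14157 = (-11485 - 28006/14612) - 14157 = (-11485 - 28006*1/14612) - 14157 = (-11485 - 14003/7306) - 14157 = -83923413/7306 - 14157 = -187354455/7306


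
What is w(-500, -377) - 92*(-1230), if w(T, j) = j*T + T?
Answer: 301160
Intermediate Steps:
w(T, j) = T + T*j (w(T, j) = T*j + T = T + T*j)
w(-500, -377) - 92*(-1230) = -500*(1 - 377) - 92*(-1230) = -500*(-376) - 1*(-113160) = 188000 + 113160 = 301160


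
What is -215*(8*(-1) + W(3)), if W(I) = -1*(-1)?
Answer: 1505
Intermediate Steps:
W(I) = 1
-215*(8*(-1) + W(3)) = -215*(8*(-1) + 1) = -215*(-8 + 1) = -215*(-7) = 1505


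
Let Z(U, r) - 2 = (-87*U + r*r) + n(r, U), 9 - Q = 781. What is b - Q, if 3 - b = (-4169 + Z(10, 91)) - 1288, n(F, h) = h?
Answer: -1191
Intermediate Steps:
Q = -772 (Q = 9 - 1*781 = 9 - 781 = -772)
Z(U, r) = 2 + r² - 86*U (Z(U, r) = 2 + ((-87*U + r*r) + U) = 2 + ((-87*U + r²) + U) = 2 + ((r² - 87*U) + U) = 2 + (r² - 86*U) = 2 + r² - 86*U)
b = -1963 (b = 3 - ((-4169 + (2 + 91² - 86*10)) - 1288) = 3 - ((-4169 + (2 + 8281 - 860)) - 1288) = 3 - ((-4169 + 7423) - 1288) = 3 - (3254 - 1288) = 3 - 1*1966 = 3 - 1966 = -1963)
b - Q = -1963 - 1*(-772) = -1963 + 772 = -1191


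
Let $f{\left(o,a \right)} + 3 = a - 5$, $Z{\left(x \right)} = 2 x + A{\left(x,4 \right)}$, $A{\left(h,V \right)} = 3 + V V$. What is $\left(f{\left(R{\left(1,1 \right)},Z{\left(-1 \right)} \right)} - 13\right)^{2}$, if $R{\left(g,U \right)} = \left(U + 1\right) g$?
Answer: $16$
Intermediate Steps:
$R{\left(g,U \right)} = g \left(1 + U\right)$ ($R{\left(g,U \right)} = \left(1 + U\right) g = g \left(1 + U\right)$)
$A{\left(h,V \right)} = 3 + V^{2}$
$Z{\left(x \right)} = 19 + 2 x$ ($Z{\left(x \right)} = 2 x + \left(3 + 4^{2}\right) = 2 x + \left(3 + 16\right) = 2 x + 19 = 19 + 2 x$)
$f{\left(o,a \right)} = -8 + a$ ($f{\left(o,a \right)} = -3 + \left(a - 5\right) = -3 + \left(-5 + a\right) = -8 + a$)
$\left(f{\left(R{\left(1,1 \right)},Z{\left(-1 \right)} \right)} - 13\right)^{2} = \left(\left(-8 + \left(19 + 2 \left(-1\right)\right)\right) - 13\right)^{2} = \left(\left(-8 + \left(19 - 2\right)\right) - 13\right)^{2} = \left(\left(-8 + 17\right) - 13\right)^{2} = \left(9 - 13\right)^{2} = \left(-4\right)^{2} = 16$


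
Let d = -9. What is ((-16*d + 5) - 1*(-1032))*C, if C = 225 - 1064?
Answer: -990859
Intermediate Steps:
C = -839
((-16*d + 5) - 1*(-1032))*C = ((-16*(-9) + 5) - 1*(-1032))*(-839) = ((144 + 5) + 1032)*(-839) = (149 + 1032)*(-839) = 1181*(-839) = -990859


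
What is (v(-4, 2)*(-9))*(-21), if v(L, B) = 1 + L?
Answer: -567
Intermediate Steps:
(v(-4, 2)*(-9))*(-21) = ((1 - 4)*(-9))*(-21) = -3*(-9)*(-21) = 27*(-21) = -567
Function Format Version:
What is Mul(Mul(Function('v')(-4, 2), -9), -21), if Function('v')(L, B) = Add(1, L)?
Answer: -567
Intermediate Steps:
Mul(Mul(Function('v')(-4, 2), -9), -21) = Mul(Mul(Add(1, -4), -9), -21) = Mul(Mul(-3, -9), -21) = Mul(27, -21) = -567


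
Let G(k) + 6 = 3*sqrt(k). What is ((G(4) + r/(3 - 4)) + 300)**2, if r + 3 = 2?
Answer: 90601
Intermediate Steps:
G(k) = -6 + 3*sqrt(k)
r = -1 (r = -3 + 2 = -1)
((G(4) + r/(3 - 4)) + 300)**2 = (((-6 + 3*sqrt(4)) - 1/(3 - 4)) + 300)**2 = (((-6 + 3*2) - 1/(-1)) + 300)**2 = (((-6 + 6) - 1*(-1)) + 300)**2 = ((0 + 1) + 300)**2 = (1 + 300)**2 = 301**2 = 90601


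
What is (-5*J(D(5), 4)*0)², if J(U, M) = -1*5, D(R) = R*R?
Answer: 0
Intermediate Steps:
D(R) = R²
J(U, M) = -5
(-5*J(D(5), 4)*0)² = (-5*(-5)*0)² = (25*0)² = 0² = 0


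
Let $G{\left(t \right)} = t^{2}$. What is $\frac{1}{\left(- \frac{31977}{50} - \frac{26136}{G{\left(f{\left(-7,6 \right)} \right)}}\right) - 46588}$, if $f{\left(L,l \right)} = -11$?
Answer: $- \frac{50}{2372177} \approx -2.1078 \cdot 10^{-5}$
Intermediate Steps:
$\frac{1}{\left(- \frac{31977}{50} - \frac{26136}{G{\left(f{\left(-7,6 \right)} \right)}}\right) - 46588} = \frac{1}{\left(- \frac{31977}{50} - \frac{26136}{\left(-11\right)^{2}}\right) - 46588} = \frac{1}{\left(\left(-31977\right) \frac{1}{50} - \frac{26136}{121}\right) - 46588} = \frac{1}{\left(- \frac{31977}{50} - 216\right) - 46588} = \frac{1}{- \frac{42777}{50} - 46588} = \frac{1}{- \frac{2372177}{50}} = - \frac{50}{2372177}$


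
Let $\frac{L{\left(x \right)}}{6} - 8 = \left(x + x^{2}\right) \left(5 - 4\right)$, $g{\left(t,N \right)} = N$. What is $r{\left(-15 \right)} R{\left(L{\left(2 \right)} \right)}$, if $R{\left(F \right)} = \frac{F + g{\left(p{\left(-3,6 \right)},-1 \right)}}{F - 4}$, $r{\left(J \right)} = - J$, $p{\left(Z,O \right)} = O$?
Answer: $\frac{249}{16} \approx 15.563$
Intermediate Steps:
$L{\left(x \right)} = 48 + 6 x + 6 x^{2}$ ($L{\left(x \right)} = 48 + 6 \left(x + x^{2}\right) \left(5 - 4\right) = 48 + 6 \left(x + x^{2}\right) 1 = 48 + 6 \left(x + x^{2}\right) = 48 + \left(6 x + 6 x^{2}\right) = 48 + 6 x + 6 x^{2}$)
$R{\left(F \right)} = \frac{-1 + F}{-4 + F}$ ($R{\left(F \right)} = \frac{F - 1}{F - 4} = \frac{-1 + F}{-4 + F}$)
$r{\left(-15 \right)} R{\left(L{\left(2 \right)} \right)} = \left(-1\right) \left(-15\right) \frac{-1 + \left(48 + 6 \cdot 2 + 6 \cdot 2^{2}\right)}{-4 + \left(48 + 6 \cdot 2 + 6 \cdot 2^{2}\right)} = 15 \frac{-1 + \left(48 + 12 + 6 \cdot 4\right)}{-4 + \left(48 + 12 + 6 \cdot 4\right)} = 15 \frac{-1 + \left(48 + 12 + 24\right)}{-4 + \left(48 + 12 + 24\right)} = 15 \frac{-1 + 84}{-4 + 84} = 15 \cdot \frac{1}{80} \cdot 83 = 15 \cdot \frac{83}{80} = \frac{249}{16}$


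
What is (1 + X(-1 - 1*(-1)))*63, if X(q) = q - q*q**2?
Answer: 63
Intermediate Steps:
X(q) = q - q**3
(1 + X(-1 - 1*(-1)))*63 = (1 + ((-1 - 1*(-1)) - (-1 - 1*(-1))**3))*63 = (1 + ((-1 + 1) - (-1 + 1)**3))*63 = (1 + (0 - 1*0**3))*63 = (1 + (0 - 1*0))*63 = (1 + (0 + 0))*63 = (1 + 0)*63 = 1*63 = 63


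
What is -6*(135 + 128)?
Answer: -1578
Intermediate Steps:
-6*(135 + 128) = -6*263 = -1578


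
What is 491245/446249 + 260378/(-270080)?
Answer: 8241013739/60261464960 ≈ 0.13675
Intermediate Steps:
491245/446249 + 260378/(-270080) = 491245*(1/446249) + 260378*(-1/270080) = 491245/446249 - 130189/135040 = 8241013739/60261464960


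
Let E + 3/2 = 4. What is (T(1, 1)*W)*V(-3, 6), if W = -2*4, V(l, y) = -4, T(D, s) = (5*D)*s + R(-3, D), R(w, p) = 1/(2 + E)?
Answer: 1504/9 ≈ 167.11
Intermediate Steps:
E = 5/2 (E = -3/2 + 4 = 5/2 ≈ 2.5000)
R(w, p) = 2/9 (R(w, p) = 1/(2 + 5/2) = 1/(9/2) = 2/9)
T(D, s) = 2/9 + 5*D*s (T(D, s) = (5*D)*s + 2/9 = 5*D*s + 2/9 = 2/9 + 5*D*s)
W = -8
(T(1, 1)*W)*V(-3, 6) = ((2/9 + 5*1*1)*(-8))*(-4) = ((2/9 + 5)*(-8))*(-4) = ((47/9)*(-8))*(-4) = -376/9*(-4) = 1504/9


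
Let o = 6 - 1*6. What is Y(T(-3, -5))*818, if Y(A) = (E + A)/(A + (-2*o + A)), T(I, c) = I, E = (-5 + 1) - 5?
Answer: 1636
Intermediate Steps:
o = 0 (o = 6 - 6 = 0)
E = -9 (E = -4 - 5 = -9)
Y(A) = (-9 + A)/(2*A) (Y(A) = (-9 + A)/(A + (-2*0 + A)) = (-9 + A)/(A + (0 + A)) = (-9 + A)/(A + A) = (-9 + A)/((2*A)) = (-9 + A)*(1/(2*A)) = (-9 + A)/(2*A))
Y(T(-3, -5))*818 = ((½)*(-9 - 3)/(-3))*818 = ((½)*(-⅓)*(-12))*818 = 2*818 = 1636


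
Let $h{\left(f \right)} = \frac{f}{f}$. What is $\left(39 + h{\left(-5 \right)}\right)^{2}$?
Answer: $1600$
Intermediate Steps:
$h{\left(f \right)} = 1$
$\left(39 + h{\left(-5 \right)}\right)^{2} = \left(39 + 1\right)^{2} = 40^{2} = 1600$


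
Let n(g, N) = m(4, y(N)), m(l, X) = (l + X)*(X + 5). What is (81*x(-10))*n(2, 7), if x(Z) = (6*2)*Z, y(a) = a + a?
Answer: -3324240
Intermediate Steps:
y(a) = 2*a
x(Z) = 12*Z
m(l, X) = (5 + X)*(X + l) (m(l, X) = (X + l)*(5 + X) = (5 + X)*(X + l))
n(g, N) = 20 + 4*N² + 18*N (n(g, N) = (2*N)² + 5*(2*N) + 5*4 + (2*N)*4 = 4*N² + 10*N + 20 + 8*N = 20 + 4*N² + 18*N)
(81*x(-10))*n(2, 7) = (81*(12*(-10)))*(20 + 4*7² + 18*7) = (81*(-120))*(20 + 4*49 + 126) = -9720*(20 + 196 + 126) = -9720*342 = -3324240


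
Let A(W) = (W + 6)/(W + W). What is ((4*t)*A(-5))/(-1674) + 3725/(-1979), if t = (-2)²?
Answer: -15581209/8282115 ≈ -1.8813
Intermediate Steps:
A(W) = (6 + W)/(2*W) (A(W) = (6 + W)/((2*W)) = (6 + W)*(1/(2*W)) = (6 + W)/(2*W))
t = 4
((4*t)*A(-5))/(-1674) + 3725/(-1979) = ((4*4)*((½)*(6 - 5)/(-5)))/(-1674) + 3725/(-1979) = (16*((½)*(-⅕)*1))*(-1/1674) + 3725*(-1/1979) = (16*(-⅒))*(-1/1674) - 3725/1979 = -8/5*(-1/1674) - 3725/1979 = 4/4185 - 3725/1979 = -15581209/8282115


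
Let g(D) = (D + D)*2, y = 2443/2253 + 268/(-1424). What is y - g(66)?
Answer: -211027195/802068 ≈ -263.10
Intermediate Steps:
y = 718757/802068 (y = 2443*(1/2253) + 268*(-1/1424) = 2443/2253 - 67/356 = 718757/802068 ≈ 0.89613)
g(D) = 4*D (g(D) = (2*D)*2 = 4*D)
y - g(66) = 718757/802068 - 4*66 = 718757/802068 - 1*264 = 718757/802068 - 264 = -211027195/802068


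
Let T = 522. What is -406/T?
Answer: -7/9 ≈ -0.77778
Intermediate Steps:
-406/T = -406/522 = -406*1/522 = -7/9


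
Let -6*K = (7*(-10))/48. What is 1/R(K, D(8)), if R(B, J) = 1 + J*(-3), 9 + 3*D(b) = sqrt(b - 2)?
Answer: 5/47 + sqrt(6)/94 ≈ 0.13244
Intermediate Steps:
K = 35/144 (K = -7*(-10)/(6*48) = -(-35)/(3*48) = -1/6*(-35/24) = 35/144 ≈ 0.24306)
D(b) = -3 + sqrt(-2 + b)/3 (D(b) = -3 + sqrt(b - 2)/3 = -3 + sqrt(-2 + b)/3)
R(B, J) = 1 - 3*J
1/R(K, D(8)) = 1/(1 - 3*(-3 + sqrt(-2 + 8)/3)) = 1/(1 - 3*(-3 + sqrt(6)/3)) = 1/(1 + (9 - sqrt(6))) = 1/(10 - sqrt(6))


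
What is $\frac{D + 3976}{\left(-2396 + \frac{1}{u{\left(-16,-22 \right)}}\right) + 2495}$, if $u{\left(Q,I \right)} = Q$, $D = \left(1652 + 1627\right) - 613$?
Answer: $\frac{106272}{1583} \approx 67.133$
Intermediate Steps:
$D = 2666$ ($D = 3279 - 613 = 2666$)
$\frac{D + 3976}{\left(-2396 + \frac{1}{u{\left(-16,-22 \right)}}\right) + 2495} = \frac{2666 + 3976}{\left(-2396 + \frac{1}{-16}\right) + 2495} = \frac{6642}{\left(-2396 - \frac{1}{16}\right) + 2495} = \frac{6642}{- \frac{38337}{16} + 2495} = \frac{6642}{\frac{1583}{16}} = 6642 \cdot \frac{16}{1583} = \frac{106272}{1583}$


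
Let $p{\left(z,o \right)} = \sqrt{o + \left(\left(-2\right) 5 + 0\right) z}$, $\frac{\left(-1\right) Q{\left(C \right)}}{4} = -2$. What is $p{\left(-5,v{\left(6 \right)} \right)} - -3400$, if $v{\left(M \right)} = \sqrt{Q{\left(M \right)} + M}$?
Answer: $3400 + \sqrt{50 + \sqrt{14}} \approx 3407.3$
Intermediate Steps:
$Q{\left(C \right)} = 8$ ($Q{\left(C \right)} = \left(-4\right) \left(-2\right) = 8$)
$v{\left(M \right)} = \sqrt{8 + M}$
$p{\left(z,o \right)} = \sqrt{o - 10 z}$ ($p{\left(z,o \right)} = \sqrt{o + \left(-10 + 0\right) z} = \sqrt{o - 10 z}$)
$p{\left(-5,v{\left(6 \right)} \right)} - -3400 = \sqrt{\sqrt{8 + 6} - -50} - -3400 = \sqrt{\sqrt{14} + 50} + 3400 = \sqrt{50 + \sqrt{14}} + 3400 = 3400 + \sqrt{50 + \sqrt{14}}$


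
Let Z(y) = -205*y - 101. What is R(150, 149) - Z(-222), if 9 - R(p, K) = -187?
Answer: -45213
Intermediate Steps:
R(p, K) = 196 (R(p, K) = 9 - 1*(-187) = 9 + 187 = 196)
Z(y) = -101 - 205*y
R(150, 149) - Z(-222) = 196 - (-101 - 205*(-222)) = 196 - (-101 + 45510) = 196 - 1*45409 = 196 - 45409 = -45213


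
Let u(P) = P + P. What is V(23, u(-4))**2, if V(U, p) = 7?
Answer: 49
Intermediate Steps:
u(P) = 2*P
V(23, u(-4))**2 = 7**2 = 49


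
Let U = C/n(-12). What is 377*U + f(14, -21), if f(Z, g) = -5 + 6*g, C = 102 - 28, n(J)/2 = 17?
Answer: 11722/17 ≈ 689.53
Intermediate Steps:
n(J) = 34 (n(J) = 2*17 = 34)
C = 74
U = 37/17 (U = 74/34 = 74*(1/34) = 37/17 ≈ 2.1765)
377*U + f(14, -21) = 377*(37/17) + (-5 + 6*(-21)) = 13949/17 + (-5 - 126) = 13949/17 - 131 = 11722/17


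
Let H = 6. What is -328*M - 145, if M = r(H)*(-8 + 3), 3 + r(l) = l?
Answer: 4775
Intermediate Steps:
r(l) = -3 + l
M = -15 (M = (-3 + 6)*(-8 + 3) = 3*(-5) = -15)
-328*M - 145 = -328*(-15) - 145 = 4920 - 145 = 4775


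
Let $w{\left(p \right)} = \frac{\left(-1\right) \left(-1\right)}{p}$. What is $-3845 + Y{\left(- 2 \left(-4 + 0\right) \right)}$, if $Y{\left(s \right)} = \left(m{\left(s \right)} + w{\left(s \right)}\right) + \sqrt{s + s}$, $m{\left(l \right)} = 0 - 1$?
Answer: $- \frac{30735}{8} \approx -3841.9$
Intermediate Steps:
$w{\left(p \right)} = \frac{1}{p}$ ($w{\left(p \right)} = 1 \frac{1}{p} = \frac{1}{p}$)
$m{\left(l \right)} = -1$ ($m{\left(l \right)} = 0 - 1 = -1$)
$Y{\left(s \right)} = -1 + \frac{1}{s} + \sqrt{2} \sqrt{s}$ ($Y{\left(s \right)} = \left(-1 + \frac{1}{s}\right) + \sqrt{s + s} = \left(-1 + \frac{1}{s}\right) + \sqrt{2 s} = \left(-1 + \frac{1}{s}\right) + \sqrt{2} \sqrt{s} = -1 + \frac{1}{s} + \sqrt{2} \sqrt{s}$)
$-3845 + Y{\left(- 2 \left(-4 + 0\right) \right)} = -3845 + \frac{1 - - 2 \left(-4 + 0\right) + \sqrt{2} \left(- 2 \left(-4 + 0\right)\right)^{\frac{3}{2}}}{\left(-2\right) \left(-4 + 0\right)} = -3845 + \frac{1 - \left(-2\right) \left(-4\right) + \sqrt{2} \left(\left(-2\right) \left(-4\right)\right)^{\frac{3}{2}}}{\left(-2\right) \left(-4\right)} = -3845 + \frac{1 - 8 + \sqrt{2} \cdot 8^{\frac{3}{2}}}{8} = -3845 + \frac{1 - 8 + \sqrt{2} \cdot 16 \sqrt{2}}{8} = -3845 + \frac{1 - 8 + 32}{8} = -3845 + \frac{1}{8} \cdot 25 = -3845 + \frac{25}{8} = - \frac{30735}{8}$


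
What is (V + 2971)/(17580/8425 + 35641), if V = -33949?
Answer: -52197930/60058601 ≈ -0.86912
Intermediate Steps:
(V + 2971)/(17580/8425 + 35641) = (-33949 + 2971)/(17580/8425 + 35641) = -30978/(17580*(1/8425) + 35641) = -30978/(3516/1685 + 35641) = -30978/60058601/1685 = -30978*1685/60058601 = -52197930/60058601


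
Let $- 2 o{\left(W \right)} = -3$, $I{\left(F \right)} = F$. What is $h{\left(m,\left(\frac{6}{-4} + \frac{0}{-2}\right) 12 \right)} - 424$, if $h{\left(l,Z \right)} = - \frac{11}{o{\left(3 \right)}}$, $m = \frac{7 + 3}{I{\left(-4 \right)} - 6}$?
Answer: $- \frac{1294}{3} \approx -431.33$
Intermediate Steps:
$o{\left(W \right)} = \frac{3}{2}$ ($o{\left(W \right)} = \left(- \frac{1}{2}\right) \left(-3\right) = \frac{3}{2}$)
$m = -1$ ($m = \frac{7 + 3}{-4 - 6} = \frac{10}{-10} = 10 \left(- \frac{1}{10}\right) = -1$)
$h{\left(l,Z \right)} = - \frac{22}{3}$ ($h{\left(l,Z \right)} = - \frac{11}{\frac{3}{2}} = \left(-11\right) \frac{2}{3} = - \frac{22}{3}$)
$h{\left(m,\left(\frac{6}{-4} + \frac{0}{-2}\right) 12 \right)} - 424 = - \frac{22}{3} - 424 = - \frac{1294}{3}$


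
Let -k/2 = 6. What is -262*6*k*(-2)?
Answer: -37728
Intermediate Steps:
k = -12 (k = -2*6 = -12)
-262*6*k*(-2) = -262*6*(-12)*(-2) = -(-18864)*(-2) = -262*144 = -37728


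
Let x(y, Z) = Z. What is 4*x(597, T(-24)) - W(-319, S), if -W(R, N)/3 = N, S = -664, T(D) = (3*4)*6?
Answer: -1704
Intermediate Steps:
T(D) = 72 (T(D) = 12*6 = 72)
W(R, N) = -3*N
4*x(597, T(-24)) - W(-319, S) = 4*72 - (-3)*(-664) = 288 - 1*1992 = 288 - 1992 = -1704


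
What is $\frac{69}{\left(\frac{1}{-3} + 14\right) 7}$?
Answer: $\frac{207}{287} \approx 0.72125$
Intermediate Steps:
$\frac{69}{\left(\frac{1}{-3} + 14\right) 7} = \frac{69}{\left(- \frac{1}{3} + 14\right) 7} = \frac{69}{\frac{41}{3} \cdot 7} = \frac{69}{\frac{287}{3}} = 69 \cdot \frac{3}{287} = \frac{207}{287}$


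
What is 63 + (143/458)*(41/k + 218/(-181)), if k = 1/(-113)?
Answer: -114724539/82898 ≈ -1383.9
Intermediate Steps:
k = -1/113 ≈ -0.0088496
63 + (143/458)*(41/k + 218/(-181)) = 63 + (143/458)*(41/(-1/113) + 218/(-181)) = 63 + (143*(1/458))*(41*(-113) + 218*(-1/181)) = 63 + 143*(-4633 - 218/181)/458 = 63 + (143/458)*(-838791/181) = 63 - 119947113/82898 = -114724539/82898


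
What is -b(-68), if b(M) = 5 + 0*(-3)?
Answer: -5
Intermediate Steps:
b(M) = 5 (b(M) = 5 + 0 = 5)
-b(-68) = -1*5 = -5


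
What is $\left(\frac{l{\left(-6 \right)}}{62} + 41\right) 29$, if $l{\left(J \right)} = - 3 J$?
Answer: $\frac{37120}{31} \approx 1197.4$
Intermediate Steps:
$\left(\frac{l{\left(-6 \right)}}{62} + 41\right) 29 = \left(\frac{\left(-3\right) \left(-6\right)}{62} + 41\right) 29 = \left(18 \cdot \frac{1}{62} + 41\right) 29 = \left(\frac{9}{31} + 41\right) 29 = \frac{1280}{31} \cdot 29 = \frac{37120}{31}$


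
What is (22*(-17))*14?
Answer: -5236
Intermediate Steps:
(22*(-17))*14 = -374*14 = -5236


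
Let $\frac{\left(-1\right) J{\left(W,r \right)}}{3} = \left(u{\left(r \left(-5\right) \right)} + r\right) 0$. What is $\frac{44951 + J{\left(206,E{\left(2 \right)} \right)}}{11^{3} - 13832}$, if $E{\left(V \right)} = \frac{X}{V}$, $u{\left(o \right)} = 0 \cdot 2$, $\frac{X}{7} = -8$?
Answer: $- \frac{44951}{12501} \approx -3.5958$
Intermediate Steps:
$X = -56$ ($X = 7 \left(-8\right) = -56$)
$u{\left(o \right)} = 0$
$E{\left(V \right)} = - \frac{56}{V}$
$J{\left(W,r \right)} = 0$ ($J{\left(W,r \right)} = - 3 \left(0 + r\right) 0 = - 3 r 0 = \left(-3\right) 0 = 0$)
$\frac{44951 + J{\left(206,E{\left(2 \right)} \right)}}{11^{3} - 13832} = \frac{44951 + 0}{11^{3} - 13832} = \frac{44951}{1331 - 13832} = \frac{44951}{-12501} = 44951 \left(- \frac{1}{12501}\right) = - \frac{44951}{12501}$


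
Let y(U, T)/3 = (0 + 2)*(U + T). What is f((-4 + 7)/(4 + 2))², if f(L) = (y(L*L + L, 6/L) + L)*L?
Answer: 5929/4 ≈ 1482.3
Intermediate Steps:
y(U, T) = 6*T + 6*U (y(U, T) = 3*((0 + 2)*(U + T)) = 3*(2*(T + U)) = 3*(2*T + 2*U) = 6*T + 6*U)
f(L) = L*(6*L² + 7*L + 36/L) (f(L) = ((6*(6/L) + 6*(L*L + L)) + L)*L = ((36/L + 6*(L² + L)) + L)*L = ((36/L + 6*(L + L²)) + L)*L = ((36/L + (6*L + 6*L²)) + L)*L = ((6*L + 6*L² + 36/L) + L)*L = (6*L² + 7*L + 36/L)*L = L*(6*L² + 7*L + 36/L))
f((-4 + 7)/(4 + 2))² = (36 + 6*((-4 + 7)/(4 + 2))³ + 7*((-4 + 7)/(4 + 2))²)² = (36 + 6*(3/6)³ + 7*(3/6)²)² = (36 + 6*(3*(⅙))³ + 7*(3*(⅙))²)² = (36 + 6*(½)³ + 7*(½)²)² = (36 + 6*(⅛) + 7*(¼))² = (36 + ¾ + 7/4)² = (77/2)² = 5929/4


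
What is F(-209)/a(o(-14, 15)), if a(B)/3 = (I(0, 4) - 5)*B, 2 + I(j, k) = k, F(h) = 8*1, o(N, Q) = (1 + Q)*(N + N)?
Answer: 1/504 ≈ 0.0019841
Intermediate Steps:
o(N, Q) = 2*N*(1 + Q) (o(N, Q) = (1 + Q)*(2*N) = 2*N*(1 + Q))
F(h) = 8
I(j, k) = -2 + k
a(B) = -9*B (a(B) = 3*(((-2 + 4) - 5)*B) = 3*((2 - 5)*B) = 3*(-3*B) = -9*B)
F(-209)/a(o(-14, 15)) = 8/((-18*(-14)*(1 + 15))) = 8/((-18*(-14)*16)) = 8/((-9*(-448))) = 8/4032 = 8*(1/4032) = 1/504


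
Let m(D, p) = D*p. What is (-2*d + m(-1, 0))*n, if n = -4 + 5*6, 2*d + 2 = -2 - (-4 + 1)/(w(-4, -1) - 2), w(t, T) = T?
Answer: 130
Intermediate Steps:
d = -5/2 (d = -1 + (-2 - (-4 + 1)/(-1 - 2))/2 = -1 + (-2 - (-3)/(-3))/2 = -1 + (-2 - (-3)*(-1)/3)/2 = -1 + (-2 - 1*1)/2 = -1 + (-2 - 1)/2 = -1 + (½)*(-3) = -1 - 3/2 = -5/2 ≈ -2.5000)
n = 26 (n = -4 + 30 = 26)
(-2*d + m(-1, 0))*n = (-2*(-5/2) - 1*0)*26 = (5 + 0)*26 = 5*26 = 130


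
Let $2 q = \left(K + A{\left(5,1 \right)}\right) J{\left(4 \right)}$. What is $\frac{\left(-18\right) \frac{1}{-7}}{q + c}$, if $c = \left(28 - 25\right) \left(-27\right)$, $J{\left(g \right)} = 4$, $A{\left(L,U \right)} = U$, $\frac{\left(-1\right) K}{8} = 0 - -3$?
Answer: $- \frac{18}{889} \approx -0.020247$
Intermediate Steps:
$K = -24$ ($K = - 8 \left(0 - -3\right) = - 8 \left(0 + 3\right) = \left(-8\right) 3 = -24$)
$c = -81$ ($c = 3 \left(-27\right) = -81$)
$q = -46$ ($q = \frac{\left(-24 + 1\right) 4}{2} = \frac{\left(-23\right) 4}{2} = \frac{1}{2} \left(-92\right) = -46$)
$\frac{\left(-18\right) \frac{1}{-7}}{q + c} = \frac{\left(-18\right) \frac{1}{-7}}{-46 - 81} = \frac{\left(-18\right) \left(- \frac{1}{7}\right)}{-127} = \frac{18}{7} \left(- \frac{1}{127}\right) = - \frac{18}{889}$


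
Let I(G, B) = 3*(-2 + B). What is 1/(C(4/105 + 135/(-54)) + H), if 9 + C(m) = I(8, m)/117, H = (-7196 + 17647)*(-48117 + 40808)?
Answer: -8190/625604354857 ≈ -1.3091e-8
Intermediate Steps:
I(G, B) = -6 + 3*B
H = -76386359 (H = 10451*(-7309) = -76386359)
C(m) = -353/39 + m/39 (C(m) = -9 + (-6 + 3*m)/117 = -9 + (-6 + 3*m)*(1/117) = -9 + (-2/39 + m/39) = -353/39 + m/39)
1/(C(4/105 + 135/(-54)) + H) = 1/((-353/39 + (4/105 + 135/(-54))/39) - 76386359) = 1/((-353/39 + (4*(1/105) + 135*(-1/54))/39) - 76386359) = 1/((-353/39 + (4/105 - 5/2)/39) - 76386359) = 1/((-353/39 + (1/39)*(-517/210)) - 76386359) = 1/((-353/39 - 517/8190) - 76386359) = 1/(-74647/8190 - 76386359) = 1/(-625604354857/8190) = -8190/625604354857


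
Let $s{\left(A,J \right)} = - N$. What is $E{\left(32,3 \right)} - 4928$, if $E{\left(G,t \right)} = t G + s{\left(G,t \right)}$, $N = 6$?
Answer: $-4838$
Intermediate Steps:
$s{\left(A,J \right)} = -6$ ($s{\left(A,J \right)} = \left(-1\right) 6 = -6$)
$E{\left(G,t \right)} = -6 + G t$ ($E{\left(G,t \right)} = t G - 6 = G t - 6 = -6 + G t$)
$E{\left(32,3 \right)} - 4928 = \left(-6 + 32 \cdot 3\right) - 4928 = \left(-6 + 96\right) - 4928 = 90 - 4928 = -4838$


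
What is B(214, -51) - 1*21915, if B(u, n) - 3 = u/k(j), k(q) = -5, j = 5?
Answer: -109774/5 ≈ -21955.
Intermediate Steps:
B(u, n) = 3 - u/5 (B(u, n) = 3 + u/(-5) = 3 + u*(-1/5) = 3 - u/5)
B(214, -51) - 1*21915 = (3 - 1/5*214) - 1*21915 = (3 - 214/5) - 21915 = -199/5 - 21915 = -109774/5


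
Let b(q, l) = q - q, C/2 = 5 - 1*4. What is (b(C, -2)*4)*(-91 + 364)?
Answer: 0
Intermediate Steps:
C = 2 (C = 2*(5 - 1*4) = 2*(5 - 4) = 2*1 = 2)
b(q, l) = 0
(b(C, -2)*4)*(-91 + 364) = (0*4)*(-91 + 364) = 0*273 = 0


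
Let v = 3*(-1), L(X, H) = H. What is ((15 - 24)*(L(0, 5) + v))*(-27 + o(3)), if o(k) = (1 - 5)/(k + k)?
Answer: 498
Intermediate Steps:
v = -3
o(k) = -2/k (o(k) = -4*1/(2*k) = -2/k)
((15 - 24)*(L(0, 5) + v))*(-27 + o(3)) = ((15 - 24)*(5 - 3))*(-27 - 2/3) = (-9*2)*(-27 - 2*⅓) = -18*(-27 - ⅔) = -18*(-83/3) = 498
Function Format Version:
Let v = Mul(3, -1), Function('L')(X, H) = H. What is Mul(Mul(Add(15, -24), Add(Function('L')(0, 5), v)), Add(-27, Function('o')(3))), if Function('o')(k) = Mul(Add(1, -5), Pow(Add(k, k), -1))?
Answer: 498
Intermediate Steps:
v = -3
Function('o')(k) = Mul(-2, Pow(k, -1)) (Function('o')(k) = Mul(-4, Pow(Mul(2, k), -1)) = Mul(-4, Mul(Rational(1, 2), Pow(k, -1))) = Mul(-2, Pow(k, -1)))
Mul(Mul(Add(15, -24), Add(Function('L')(0, 5), v)), Add(-27, Function('o')(3))) = Mul(Mul(Add(15, -24), Add(5, -3)), Add(-27, Mul(-2, Pow(3, -1)))) = Mul(Mul(-9, 2), Add(-27, Mul(-2, Rational(1, 3)))) = Mul(-18, Add(-27, Rational(-2, 3))) = Mul(-18, Rational(-83, 3)) = 498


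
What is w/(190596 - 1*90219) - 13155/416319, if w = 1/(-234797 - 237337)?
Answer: -207811265100203/6576645991446414 ≈ -0.031598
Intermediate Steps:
w = -1/472134 (w = 1/(-472134) = -1/472134 ≈ -2.1180e-6)
w/(190596 - 1*90219) - 13155/416319 = -1/(472134*(190596 - 1*90219)) - 13155/416319 = -1/(472134*(190596 - 90219)) - 13155*1/416319 = -1/472134/100377 - 4385/138773 = -1/472134*1/100377 - 4385/138773 = -1/47391394518 - 4385/138773 = -207811265100203/6576645991446414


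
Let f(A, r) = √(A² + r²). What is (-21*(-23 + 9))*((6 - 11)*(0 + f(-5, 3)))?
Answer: -1470*√34 ≈ -8571.5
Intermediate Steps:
(-21*(-23 + 9))*((6 - 11)*(0 + f(-5, 3))) = (-21*(-23 + 9))*((6 - 11)*(0 + √((-5)² + 3²))) = (-21*(-14))*(-5*(0 + √(25 + 9))) = 294*(-5*(0 + √34)) = 294*(-5*√34) = -1470*√34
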